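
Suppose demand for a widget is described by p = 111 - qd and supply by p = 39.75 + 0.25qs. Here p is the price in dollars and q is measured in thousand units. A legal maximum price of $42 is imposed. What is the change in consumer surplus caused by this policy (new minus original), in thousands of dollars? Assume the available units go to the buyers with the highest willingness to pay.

Rearranging demand gives qd = 111 - p; rearranging supply gives qs = 4p - 159. Without the control the market clears where 111 - p = 4p - 159, i.e. p* = 54 and q* = 57.
Since 42 < 54, the ceiling is binding.
At p = 42: qd = 111 - 42 = 69 and qs = 4·42 - 159 = 9.
Consumer surplus without the control is ½ · (111 - 54) · 57 = 1624.5.
With the ceiling, 9 units are sold at 42 (assume they go to the highest-value buyers). The demand price at q = 9 is 102, so CS = ½ · [(111 - 42) + (102 - 42)] · 9 = 580.5.
Change in consumer surplus = 580.5 - 1624.5 = -1044.

-1044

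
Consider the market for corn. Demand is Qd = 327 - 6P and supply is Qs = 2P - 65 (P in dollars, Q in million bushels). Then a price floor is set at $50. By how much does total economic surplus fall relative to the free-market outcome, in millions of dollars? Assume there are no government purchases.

Setting quantity demanded equal to quantity supplied, 327 - 6P = 2P - 65, gives P* = 49 and Q* = 33.
The floor of 50 is above the equilibrium price 49, so it binds.
At P = 50: Qd = 327 - 6·50 = 27 and Qs = 2·50 - 65 = 35.
Quantity traded falls to 27. At Q = 27 the demand price is (327 - 27)/6 = 50 and the supply price is (65 + 27)/2 = 46.
Deadweight loss = ½ · (50 - 46) · (33 - 27) = ½ · 4 · 6 = 12.

12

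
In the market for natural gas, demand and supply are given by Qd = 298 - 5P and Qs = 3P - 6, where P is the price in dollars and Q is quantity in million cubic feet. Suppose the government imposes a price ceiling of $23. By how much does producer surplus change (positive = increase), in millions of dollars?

Equilibrium: 298 - 5P = 3P - 6, so 304 = 8P and P* = 38, Q* = 108.
Because the ceiling (23) lies below the market-clearing price, it is binding.
At P = 23: Qd = 298 - 5·23 = 183 and Qs = 3·23 - 6 = 63.
Producer surplus without the control is ½ · (38 - 2) · 108 = 1944.
With the ceiling, producers sell 63 units at 23, so PS = ½ · (23 - 2) · 63 = 661.5.
Change in producer surplus = 661.5 - 1944 = -1282.5.

-1282.5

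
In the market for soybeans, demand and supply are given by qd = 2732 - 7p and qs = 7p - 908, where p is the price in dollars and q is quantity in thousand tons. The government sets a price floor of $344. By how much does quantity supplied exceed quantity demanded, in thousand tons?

1176

In a free market, 2732 - 7p = 7p - 908 gives the equilibrium p* = 260, q* = 912.
Because the floor (344) lies above the market-clearing price, it is binding.
At p = 344: qd = 2732 - 7·344 = 324 and qs = 7·344 - 908 = 1500.
Surplus = qs - qd = 1500 - 324 = 1176.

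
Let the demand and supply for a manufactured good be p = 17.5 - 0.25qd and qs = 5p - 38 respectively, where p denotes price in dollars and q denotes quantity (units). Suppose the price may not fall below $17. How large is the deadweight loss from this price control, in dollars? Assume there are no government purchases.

90

Rearranging demand gives qd = 70 - 4p. In a free market, 70 - 4p = 5p - 38 gives the equilibrium p* = 12, q* = 22.
Since 17 > 12, the floor is binding.
At p = 17: qd = 70 - 4·17 = 2 and qs = 5·17 - 38 = 47.
Quantity traded falls to 2. At q = 2 the demand price is (70 - 2)/4 = 17 and the supply price is (38 + 2)/5 = 8.
Deadweight loss = ½ · (17 - 8) · (22 - 2) = ½ · 9 · 20 = 90.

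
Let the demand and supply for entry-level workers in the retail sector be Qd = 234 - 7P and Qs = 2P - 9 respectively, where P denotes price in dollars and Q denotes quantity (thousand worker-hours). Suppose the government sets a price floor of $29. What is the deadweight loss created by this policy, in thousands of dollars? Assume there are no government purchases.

63

In a free market, 234 - 7P = 2P - 9 gives the equilibrium P* = 27, Q* = 45.
Since 29 > 27, the floor is binding.
At P = 29: Qd = 234 - 7·29 = 31 and Qs = 2·29 - 9 = 49.
Quantity traded falls to 31. At Q = 31 the demand price is (234 - 31)/7 = 29 and the supply price is (9 + 31)/2 = 20.
Deadweight loss = ½ · (29 - 20) · (45 - 31) = ½ · 9 · 14 = 63.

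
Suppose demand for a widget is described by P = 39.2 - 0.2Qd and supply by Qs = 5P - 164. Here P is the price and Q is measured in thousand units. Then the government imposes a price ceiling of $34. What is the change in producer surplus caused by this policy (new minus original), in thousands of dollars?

-22

Rearranging demand gives Qd = 196 - 5P. Without the control the market clears where 196 - 5P = 5P - 164, i.e. P* = 36 and Q* = 16.
Since 34 < 36, the ceiling is binding.
At P = 34: Qd = 196 - 5·34 = 26 and Qs = 5·34 - 164 = 6.
Producer surplus without the control is ½ · (36 - 32.8) · 16 = 25.6.
With the ceiling, producers sell 6 units at 34, so PS = ½ · (34 - 32.8) · 6 = 3.6.
Change in producer surplus = 3.6 - 25.6 = -22.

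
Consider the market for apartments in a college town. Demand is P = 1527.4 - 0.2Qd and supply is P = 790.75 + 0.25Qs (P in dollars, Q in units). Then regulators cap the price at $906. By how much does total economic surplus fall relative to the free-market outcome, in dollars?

311169.6

Rearranging demand gives Qd = 7637 - 5P; rearranging supply gives Qs = 4P - 3163. Without the control the market clears where 7637 - 5P = 4P - 3163, i.e. P* = 1200 and Q* = 1637.
Because the ceiling (906) lies below the market-clearing price, it is binding.
At P = 906: Qd = 7637 - 5·906 = 3107 and Qs = 4·906 - 3163 = 461.
Quantity traded falls to 461. At Q = 461 the demand price is (7637 - 461)/5 = 1435.2 and the supply price is (3163 + 461)/4 = 906.
Deadweight loss = ½ · (1435.2 - 906) · (1637 - 461) = ½ · 529.2 · 1176 = 311169.6.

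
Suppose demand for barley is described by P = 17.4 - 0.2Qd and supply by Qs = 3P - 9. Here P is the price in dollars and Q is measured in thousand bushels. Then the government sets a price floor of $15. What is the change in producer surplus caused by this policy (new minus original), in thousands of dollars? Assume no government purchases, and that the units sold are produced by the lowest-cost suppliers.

Rearranging demand gives Qd = 87 - 5P. Equilibrium: 87 - 5P = 3P - 9, so 96 = 8P and P* = 12, Q* = 27.
The floor of 15 is above the equilibrium price 12, so it binds.
At P = 15: Qd = 87 - 5·15 = 12 and Qs = 3·15 - 9 = 36.
Producer surplus without the control is ½ · (12 - 3) · 27 = 121.5.
With the floor, 12 units are sold at 15. The supply price at Q = 12 is 7, so PS = ½ · [(15 - 3) + (15 - 7)] · 12 = 120.
Change in producer surplus = 120 - 121.5 = -1.5.

-1.5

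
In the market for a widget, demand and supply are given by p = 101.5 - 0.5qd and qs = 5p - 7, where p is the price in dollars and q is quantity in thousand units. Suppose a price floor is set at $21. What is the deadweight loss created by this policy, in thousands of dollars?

0

Rearranging demand gives qd = 203 - 2p. Without the control the market clears where 203 - 2p = 5p - 7, i.e. p* = 30 and q* = 143.
Since 21 is below p* = 30, the floor does not bind and the free-market outcome prevails.
Since the control does not bind, no trades are prevented and deadweight loss is zero.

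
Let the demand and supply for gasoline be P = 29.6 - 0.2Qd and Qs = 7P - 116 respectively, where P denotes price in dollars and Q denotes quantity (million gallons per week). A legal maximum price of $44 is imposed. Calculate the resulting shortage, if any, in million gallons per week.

0

Rearranging demand gives Qd = 148 - 5P. Setting quantity demanded equal to quantity supplied, 148 - 5P = 7P - 116, gives P* = 22 and Q* = 38.
The ceiling of 44 is above the equilibrium price 22, so it is not binding; the market clears at P* = 22, Q* = 38.
Since the control does not bind, there is no shortage.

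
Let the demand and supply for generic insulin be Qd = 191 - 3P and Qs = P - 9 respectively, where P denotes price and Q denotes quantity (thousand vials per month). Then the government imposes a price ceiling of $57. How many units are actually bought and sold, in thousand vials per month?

Setting quantity demanded equal to quantity supplied, 191 - 3P = P - 9, gives P* = 50 and Q* = 41.
The ceiling of 57 is above the equilibrium price 50, so it is not binding; the market clears at P* = 50, Q* = 41.

41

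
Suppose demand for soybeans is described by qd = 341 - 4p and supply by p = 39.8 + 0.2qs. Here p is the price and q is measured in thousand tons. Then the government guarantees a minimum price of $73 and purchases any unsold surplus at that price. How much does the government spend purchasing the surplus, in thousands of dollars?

Rearranging supply gives qs = 5p - 199. Setting quantity demanded equal to quantity supplied, 341 - 4p = 5p - 199, gives p* = 60 and q* = 101.
Because the floor (73) lies above the market-clearing price, it is binding.
At p = 73: qd = 341 - 4·73 = 49 and qs = 5·73 - 199 = 166.
Surplus = qs - qd = 117.
Government expenditure = surplus × support price = 117 × 73 = 8541.

8541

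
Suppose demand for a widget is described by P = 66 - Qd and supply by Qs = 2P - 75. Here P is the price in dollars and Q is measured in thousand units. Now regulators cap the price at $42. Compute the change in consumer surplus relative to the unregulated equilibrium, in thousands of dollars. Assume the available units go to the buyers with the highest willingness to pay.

Rearranging demand gives Qd = 66 - P. Equilibrium: 66 - P = 2P - 75, so 141 = 3P and P* = 47, Q* = 19.
Because the ceiling (42) lies below the market-clearing price, it is binding.
At P = 42: Qd = 66 - 42 = 24 and Qs = 2·42 - 75 = 9.
Consumer surplus without the control is ½ · (66 - 47) · 19 = 180.5.
With the ceiling, 9 units are sold at 42 (assume they go to the highest-value buyers). The demand price at Q = 9 is 57, so CS = ½ · [(66 - 42) + (57 - 42)] · 9 = 175.5.
Change in consumer surplus = 175.5 - 180.5 = -5.

-5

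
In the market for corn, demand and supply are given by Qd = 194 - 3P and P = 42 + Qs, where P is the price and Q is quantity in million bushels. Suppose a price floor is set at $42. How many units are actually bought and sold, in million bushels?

17

Rearranging supply gives Qs = P - 42. Equilibrium: 194 - 3P = P - 42, so 236 = 4P and P* = 59, Q* = 17.
Since 42 is below P* = 59, the floor does not bind and the free-market outcome prevails.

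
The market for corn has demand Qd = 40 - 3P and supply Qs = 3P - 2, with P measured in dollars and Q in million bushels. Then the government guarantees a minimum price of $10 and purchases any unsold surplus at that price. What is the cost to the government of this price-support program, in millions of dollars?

180

Setting quantity demanded equal to quantity supplied, 40 - 3P = 3P - 2, gives P* = 7 and Q* = 19.
Since 10 > 7, the floor is binding.
At P = 10: Qd = 40 - 3·10 = 10 and Qs = 3·10 - 2 = 28.
Surplus = Qs - Qd = 18.
Government expenditure = surplus × support price = 18 × 10 = 180.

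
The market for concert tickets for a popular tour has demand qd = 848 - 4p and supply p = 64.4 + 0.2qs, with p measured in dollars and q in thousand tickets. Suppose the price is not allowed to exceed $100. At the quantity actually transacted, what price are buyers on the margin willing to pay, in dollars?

Rearranging supply gives qs = 5p - 322. Setting quantity demanded equal to quantity supplied, 848 - 4p = 5p - 322, gives p* = 130 and q* = 328.
The ceiling of 100 is below the equilibrium price 130, so it binds.
At p = 100: qd = 848 - 4·100 = 448 and qs = 5·100 - 322 = 178.
Only 178 units reach the market. On the demand curve, the marginal buyer's willingness to pay at q = 178 is (848 - 178)/4 = 167.5.

167.5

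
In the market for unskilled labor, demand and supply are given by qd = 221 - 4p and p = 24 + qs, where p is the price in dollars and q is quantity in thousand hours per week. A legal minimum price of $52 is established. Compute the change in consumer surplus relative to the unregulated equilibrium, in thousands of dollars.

Rearranging supply gives qs = p - 24. Equilibrium: 221 - 4p = p - 24, so 245 = 5p and p* = 49, q* = 25.
Since 52 > 49, the floor is binding.
At p = 52: qd = 221 - 4·52 = 13 and qs = 52 - 24 = 28.
Consumer surplus without the control is ½ · (55.25 - 49) · 25 = 78.125.
With the floor, consumers buy 13 units at 52, so CS = ½ · (55.25 - 52) · 13 = 21.125.
Change in consumer surplus = 21.125 - 78.125 = -57.

-57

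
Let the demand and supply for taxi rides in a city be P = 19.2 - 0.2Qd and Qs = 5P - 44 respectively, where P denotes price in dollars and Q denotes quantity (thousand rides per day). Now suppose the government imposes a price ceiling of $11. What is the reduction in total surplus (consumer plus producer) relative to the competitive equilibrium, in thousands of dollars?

45

Rearranging demand gives Qd = 96 - 5P. Without the control the market clears where 96 - 5P = 5P - 44, i.e. P* = 14 and Q* = 26.
Because the ceiling (11) lies below the market-clearing price, it is binding.
At P = 11: Qd = 96 - 5·11 = 41 and Qs = 5·11 - 44 = 11.
Quantity traded falls to 11. At Q = 11 the demand price is (96 - 11)/5 = 17 and the supply price is (44 + 11)/5 = 11.
Deadweight loss = ½ · (17 - 11) · (26 - 11) = ½ · 6 · 15 = 45.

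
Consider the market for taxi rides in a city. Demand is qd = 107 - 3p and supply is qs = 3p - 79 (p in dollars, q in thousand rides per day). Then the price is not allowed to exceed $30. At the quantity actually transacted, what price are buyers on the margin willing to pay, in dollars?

Setting quantity demanded equal to quantity supplied, 107 - 3p = 3p - 79, gives p* = 31 and q* = 14.
Since 30 < 31, the ceiling is binding.
At p = 30: qd = 107 - 3·30 = 17 and qs = 3·30 - 79 = 11.
Only 11 units reach the market. On the demand curve, the marginal buyer's willingness to pay at q = 11 is (107 - 11)/3 = 32.

32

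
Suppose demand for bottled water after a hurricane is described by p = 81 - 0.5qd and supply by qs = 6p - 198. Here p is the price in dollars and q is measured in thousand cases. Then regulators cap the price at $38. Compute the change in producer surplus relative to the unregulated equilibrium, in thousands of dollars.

-357

Rearranging demand gives qd = 162 - 2p. Equilibrium: 162 - 2p = 6p - 198, so 360 = 8p and p* = 45, q* = 72.
The ceiling of 38 is below the equilibrium price 45, so it binds.
At p = 38: qd = 162 - 2·38 = 86 and qs = 6·38 - 198 = 30.
Producer surplus without the control is ½ · (45 - 33) · 72 = 432.
With the ceiling, producers sell 30 units at 38, so PS = ½ · (38 - 33) · 30 = 75.
Change in producer surplus = 75 - 432 = -357.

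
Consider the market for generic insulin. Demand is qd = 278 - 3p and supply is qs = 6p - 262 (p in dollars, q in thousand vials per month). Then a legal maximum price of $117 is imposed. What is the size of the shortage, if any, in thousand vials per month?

0

Equilibrium: 278 - 3p = 6p - 262, so 540 = 9p and p* = 60, q* = 98.
The ceiling of 117 is above the equilibrium price 60, so it is not binding; the market clears at p* = 60, q* = 98.
Since the control does not bind, there is no shortage.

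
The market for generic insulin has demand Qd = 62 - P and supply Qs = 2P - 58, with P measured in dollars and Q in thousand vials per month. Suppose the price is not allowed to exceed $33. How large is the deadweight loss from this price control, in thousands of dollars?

Setting quantity demanded equal to quantity supplied, 62 - P = 2P - 58, gives P* = 40 and Q* = 22.
Because the ceiling (33) lies below the market-clearing price, it is binding.
At P = 33: Qd = 62 - 33 = 29 and Qs = 2·33 - 58 = 8.
Quantity traded falls to 8. At Q = 8 the demand price is 62 - 8 = 54 and the supply price is (58 + 8)/2 = 33.
Deadweight loss = ½ · (54 - 33) · (22 - 8) = ½ · 21 · 14 = 147.

147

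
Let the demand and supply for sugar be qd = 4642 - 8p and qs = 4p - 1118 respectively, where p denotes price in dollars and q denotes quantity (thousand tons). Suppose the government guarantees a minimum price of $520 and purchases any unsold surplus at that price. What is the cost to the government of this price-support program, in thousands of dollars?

In a free market, 4642 - 8p = 4p - 1118 gives the equilibrium p* = 480, q* = 802.
The floor of 520 is above the equilibrium price 480, so it binds.
At p = 520: qd = 4642 - 8·520 = 482 and qs = 4·520 - 1118 = 962.
Surplus = qs - qd = 480.
Government expenditure = surplus × support price = 480 × 520 = 249600.

249600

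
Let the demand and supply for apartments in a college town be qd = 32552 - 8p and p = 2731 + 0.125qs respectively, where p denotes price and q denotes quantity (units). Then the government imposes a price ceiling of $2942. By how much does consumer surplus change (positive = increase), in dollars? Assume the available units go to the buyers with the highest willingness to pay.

-65952

Rearranging supply gives qs = 8p - 21848. Equilibrium: 32552 - 8p = 8p - 21848, so 54400 = 16p and p* = 3400, q* = 5352.
Since 2942 < 3400, the ceiling is binding.
At p = 2942: qd = 32552 - 8·2942 = 9016 and qs = 8·2942 - 21848 = 1688.
Consumer surplus without the control is ½ · (4069 - 3400) · 5352 = 1790244.
With the ceiling, 1688 units are sold at 2942 (assume they go to the highest-value buyers). The demand price at q = 1688 is 3858, so CS = ½ · [(4069 - 2942) + (3858 - 2942)] · 1688 = 1724292.
Change in consumer surplus = 1724292 - 1790244 = -65952.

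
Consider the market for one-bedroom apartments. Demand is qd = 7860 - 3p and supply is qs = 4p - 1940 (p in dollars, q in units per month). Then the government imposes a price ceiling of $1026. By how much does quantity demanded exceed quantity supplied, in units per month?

2618

In a free market, 7860 - 3p = 4p - 1940 gives the equilibrium p* = 1400, q* = 3660.
Since 1026 < 1400, the ceiling is binding.
At p = 1026: qd = 7860 - 3·1026 = 4782 and qs = 4·1026 - 1940 = 2164.
Shortage = qd - qs = 4782 - 2164 = 2618.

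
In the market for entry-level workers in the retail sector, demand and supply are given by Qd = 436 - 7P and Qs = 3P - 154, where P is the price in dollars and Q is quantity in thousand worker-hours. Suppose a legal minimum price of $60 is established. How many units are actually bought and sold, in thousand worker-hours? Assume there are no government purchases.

Setting quantity demanded equal to quantity supplied, 436 - 7P = 3P - 154, gives P* = 59 and Q* = 23.
The floor of 60 is above the equilibrium price 59, so it binds.
At P = 60: Qd = 436 - 7·60 = 16 and Qs = 3·60 - 154 = 26.
The quantity actually transacted is the short side, demand: 16.

16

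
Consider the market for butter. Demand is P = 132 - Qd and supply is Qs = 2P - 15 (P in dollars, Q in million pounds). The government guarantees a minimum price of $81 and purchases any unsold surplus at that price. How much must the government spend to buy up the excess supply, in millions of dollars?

7776

Rearranging demand gives Qd = 132 - P. In a free market, 132 - P = 2P - 15 gives the equilibrium P* = 49, Q* = 83.
Since 81 > 49, the floor is binding.
At P = 81: Qd = 132 - 81 = 51 and Qs = 2·81 - 15 = 147.
Surplus = Qs - Qd = 96.
Government expenditure = surplus × support price = 96 × 81 = 7776.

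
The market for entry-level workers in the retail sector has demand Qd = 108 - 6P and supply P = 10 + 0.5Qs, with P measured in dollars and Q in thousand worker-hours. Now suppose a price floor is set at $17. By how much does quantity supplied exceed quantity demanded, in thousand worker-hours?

8

Rearranging supply gives Qs = 2P - 20. Equilibrium: 108 - 6P = 2P - 20, so 128 = 8P and P* = 16, Q* = 12.
Because the floor (17) lies above the market-clearing price, it is binding.
At P = 17: Qd = 108 - 6·17 = 6 and Qs = 2·17 - 20 = 14.
Surplus = Qs - Qd = 14 - 6 = 8.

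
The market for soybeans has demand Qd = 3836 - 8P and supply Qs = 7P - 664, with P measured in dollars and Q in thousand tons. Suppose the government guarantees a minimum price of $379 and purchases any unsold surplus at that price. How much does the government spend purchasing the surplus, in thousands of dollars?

Equilibrium: 3836 - 8P = 7P - 664, so 4500 = 15P and P* = 300, Q* = 1436.
The floor of 379 is above the equilibrium price 300, so it binds.
At P = 379: Qd = 3836 - 8·379 = 804 and Qs = 7·379 - 664 = 1989.
Surplus = Qs - Qd = 1185.
Government expenditure = surplus × support price = 1185 × 379 = 449115.

449115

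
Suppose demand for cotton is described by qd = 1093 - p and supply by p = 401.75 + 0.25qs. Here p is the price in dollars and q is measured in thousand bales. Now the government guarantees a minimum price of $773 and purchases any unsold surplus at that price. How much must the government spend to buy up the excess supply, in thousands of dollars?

900545

Rearranging supply gives qs = 4p - 1607. In a free market, 1093 - p = 4p - 1607 gives the equilibrium p* = 540, q* = 553.
The floor of 773 is above the equilibrium price 540, so it binds.
At p = 773: qd = 1093 - 773 = 320 and qs = 4·773 - 1607 = 1485.
Surplus = qs - qd = 1165.
Government expenditure = surplus × support price = 1165 × 773 = 900545.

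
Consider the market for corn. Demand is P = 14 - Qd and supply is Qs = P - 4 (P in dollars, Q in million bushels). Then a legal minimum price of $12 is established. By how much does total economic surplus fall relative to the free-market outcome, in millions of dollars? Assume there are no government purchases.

Rearranging demand gives Qd = 14 - P. In a free market, 14 - P = P - 4 gives the equilibrium P* = 9, Q* = 5.
Because the floor (12) lies above the market-clearing price, it is binding.
At P = 12: Qd = 14 - 12 = 2 and Qs = 12 - 4 = 8.
Quantity traded falls to 2. At Q = 2 the demand price is 14 - 2 = 12 and the supply price is 4 + 2 = 6.
Deadweight loss = ½ · (12 - 6) · (5 - 2) = ½ · 6 · 3 = 9.

9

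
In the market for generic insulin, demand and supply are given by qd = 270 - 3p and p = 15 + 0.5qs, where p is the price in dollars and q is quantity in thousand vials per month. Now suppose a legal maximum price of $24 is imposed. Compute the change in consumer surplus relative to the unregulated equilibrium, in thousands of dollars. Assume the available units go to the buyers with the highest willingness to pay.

-216

Rearranging supply gives qs = 2p - 30. Equilibrium: 270 - 3p = 2p - 30, so 300 = 5p and p* = 60, q* = 90.
Because the ceiling (24) lies below the market-clearing price, it is binding.
At p = 24: qd = 270 - 3·24 = 198 and qs = 2·24 - 30 = 18.
Consumer surplus without the control is ½ · (90 - 60) · 90 = 1350.
With the ceiling, 18 units are sold at 24 (assume they go to the highest-value buyers). The demand price at q = 18 is 84, so CS = ½ · [(90 - 24) + (84 - 24)] · 18 = 1134.
Change in consumer surplus = 1134 - 1350 = -216.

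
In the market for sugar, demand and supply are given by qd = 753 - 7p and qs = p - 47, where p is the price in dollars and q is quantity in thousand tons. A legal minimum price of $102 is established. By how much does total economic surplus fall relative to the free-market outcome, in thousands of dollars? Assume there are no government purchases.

112

Setting quantity demanded equal to quantity supplied, 753 - 7p = p - 47, gives p* = 100 and q* = 53.
Because the floor (102) lies above the market-clearing price, it is binding.
At p = 102: qd = 753 - 7·102 = 39 and qs = 102 - 47 = 55.
Quantity traded falls to 39. At q = 39 the demand price is (753 - 39)/7 = 102 and the supply price is 47 + 39 = 86.
Deadweight loss = ½ · (102 - 86) · (53 - 39) = ½ · 16 · 14 = 112.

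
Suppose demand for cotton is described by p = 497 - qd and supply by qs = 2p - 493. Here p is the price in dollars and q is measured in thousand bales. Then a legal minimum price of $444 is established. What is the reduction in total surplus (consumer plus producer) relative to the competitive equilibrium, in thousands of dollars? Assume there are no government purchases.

9747

Rearranging demand gives qd = 497 - p. Without the control the market clears where 497 - p = 2p - 493, i.e. p* = 330 and q* = 167.
Since 444 > 330, the floor is binding.
At p = 444: qd = 497 - 444 = 53 and qs = 2·444 - 493 = 395.
Quantity traded falls to 53. At q = 53 the demand price is 497 - 53 = 444 and the supply price is (493 + 53)/2 = 273.
Deadweight loss = ½ · (444 - 273) · (167 - 53) = ½ · 171 · 114 = 9747.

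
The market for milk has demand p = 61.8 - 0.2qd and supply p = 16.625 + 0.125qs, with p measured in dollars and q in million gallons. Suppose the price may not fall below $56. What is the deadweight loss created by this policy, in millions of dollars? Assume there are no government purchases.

1966.25

Rearranging demand gives qd = 309 - 5p; rearranging supply gives qs = 8p - 133. In a free market, 309 - 5p = 8p - 133 gives the equilibrium p* = 34, q* = 139.
The floor of 56 is above the equilibrium price 34, so it binds.
At p = 56: qd = 309 - 5·56 = 29 and qs = 8·56 - 133 = 315.
Quantity traded falls to 29. At q = 29 the demand price is (309 - 29)/5 = 56 and the supply price is (133 + 29)/8 = 20.25.
Deadweight loss = ½ · (56 - 20.25) · (139 - 29) = ½ · 35.75 · 110 = 1966.25.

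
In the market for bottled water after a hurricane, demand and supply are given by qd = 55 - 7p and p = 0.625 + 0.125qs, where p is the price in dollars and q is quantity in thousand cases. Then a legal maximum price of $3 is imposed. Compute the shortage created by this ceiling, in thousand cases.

15

Rearranging supply gives qs = 8p - 5. Equilibrium: 55 - 7p = 8p - 5, so 60 = 15p and p* = 4, q* = 27.
Since 3 < 4, the ceiling is binding.
At p = 3: qd = 55 - 7·3 = 34 and qs = 8·3 - 5 = 19.
Shortage = qd - qs = 34 - 19 = 15.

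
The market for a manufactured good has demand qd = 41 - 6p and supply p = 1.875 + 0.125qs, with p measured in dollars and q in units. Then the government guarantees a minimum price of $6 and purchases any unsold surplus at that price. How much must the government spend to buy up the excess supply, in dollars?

168

Rearranging supply gives qs = 8p - 15. Without the control the market clears where 41 - 6p = 8p - 15, i.e. p* = 4 and q* = 17.
Since 6 > 4, the floor is binding.
At p = 6: qd = 41 - 6·6 = 5 and qs = 8·6 - 15 = 33.
Surplus = qs - qd = 28.
Government expenditure = surplus × support price = 28 × 6 = 168.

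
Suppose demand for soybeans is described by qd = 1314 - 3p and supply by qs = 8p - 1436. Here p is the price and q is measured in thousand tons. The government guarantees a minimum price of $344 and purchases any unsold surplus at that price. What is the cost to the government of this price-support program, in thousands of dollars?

355696

Without the control the market clears where 1314 - 3p = 8p - 1436, i.e. p* = 250 and q* = 564.
Because the floor (344) lies above the market-clearing price, it is binding.
At p = 344: qd = 1314 - 3·344 = 282 and qs = 8·344 - 1436 = 1316.
Surplus = qs - qd = 1034.
Government expenditure = surplus × support price = 1034 × 344 = 355696.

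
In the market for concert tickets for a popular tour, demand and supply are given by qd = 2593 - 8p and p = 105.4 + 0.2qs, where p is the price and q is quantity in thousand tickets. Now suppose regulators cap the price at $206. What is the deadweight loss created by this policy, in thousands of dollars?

Rearranging supply gives qs = 5p - 527. Equilibrium: 2593 - 8p = 5p - 527, so 3120 = 13p and p* = 240, q* = 673.
Because the ceiling (206) lies below the market-clearing price, it is binding.
At p = 206: qd = 2593 - 8·206 = 945 and qs = 5·206 - 527 = 503.
Quantity traded falls to 503. At q = 503 the demand price is (2593 - 503)/8 = 261.25 and the supply price is (527 + 503)/5 = 206.
Deadweight loss = ½ · (261.25 - 206) · (673 - 503) = ½ · 55.25 · 170 = 4696.25.

4696.25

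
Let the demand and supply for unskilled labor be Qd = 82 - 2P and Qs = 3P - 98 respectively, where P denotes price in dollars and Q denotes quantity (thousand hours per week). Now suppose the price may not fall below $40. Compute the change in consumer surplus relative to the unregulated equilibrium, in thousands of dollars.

-24

In a free market, 82 - 2P = 3P - 98 gives the equilibrium P* = 36, Q* = 10.
The floor of 40 is above the equilibrium price 36, so it binds.
At P = 40: Qd = 82 - 2·40 = 2 and Qs = 3·40 - 98 = 22.
Consumer surplus without the control is ½ · (41 - 36) · 10 = 25.
With the floor, consumers buy 2 units at 40, so CS = ½ · (41 - 40) · 2 = 1.
Change in consumer surplus = 1 - 25 = -24.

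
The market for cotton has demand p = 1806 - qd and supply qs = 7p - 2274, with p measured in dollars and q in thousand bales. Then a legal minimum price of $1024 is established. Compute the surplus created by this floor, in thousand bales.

Rearranging demand gives qd = 1806 - p. Setting quantity demanded equal to quantity supplied, 1806 - p = 7p - 2274, gives p* = 510 and q* = 1296.
Since 1024 > 510, the floor is binding.
At p = 1024: qd = 1806 - 1024 = 782 and qs = 7·1024 - 2274 = 4894.
Surplus = qs - qd = 4894 - 782 = 4112.

4112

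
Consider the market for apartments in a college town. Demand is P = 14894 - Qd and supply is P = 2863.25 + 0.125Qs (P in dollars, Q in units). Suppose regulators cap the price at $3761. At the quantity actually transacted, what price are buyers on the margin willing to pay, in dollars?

7712

Rearranging demand gives Qd = 14894 - P; rearranging supply gives Qs = 8P - 22906. Setting quantity demanded equal to quantity supplied, 14894 - P = 8P - 22906, gives P* = 4200 and Q* = 10694.
Because the ceiling (3761) lies below the market-clearing price, it is binding.
At P = 3761: Qd = 14894 - 3761 = 11133 and Qs = 8·3761 - 22906 = 7182.
Only 7182 units reach the market. On the demand curve, the marginal buyer's willingness to pay at Q = 7182 is (14894 - 7182) = 7712.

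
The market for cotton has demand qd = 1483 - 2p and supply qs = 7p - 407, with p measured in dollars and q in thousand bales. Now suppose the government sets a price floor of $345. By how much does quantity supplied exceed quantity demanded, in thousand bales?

In a free market, 1483 - 2p = 7p - 407 gives the equilibrium p* = 210, q* = 1063.
Because the floor (345) lies above the market-clearing price, it is binding.
At p = 345: qd = 1483 - 2·345 = 793 and qs = 7·345 - 407 = 2008.
Surplus = qs - qd = 2008 - 793 = 1215.

1215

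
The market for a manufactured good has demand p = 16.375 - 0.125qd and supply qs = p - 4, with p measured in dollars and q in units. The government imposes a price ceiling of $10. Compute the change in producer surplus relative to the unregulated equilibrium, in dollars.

Rearranging demand gives qd = 131 - 8p. Setting quantity demanded equal to quantity supplied, 131 - 8p = p - 4, gives p* = 15 and q* = 11.
Since 10 < 15, the ceiling is binding.
At p = 10: qd = 131 - 8·10 = 51 and qs = 10 - 4 = 6.
Producer surplus without the control is ½ · (15 - 4) · 11 = 60.5.
With the ceiling, producers sell 6 units at 10, so PS = ½ · (10 - 4) · 6 = 18.
Change in producer surplus = 18 - 60.5 = -42.5.

-42.5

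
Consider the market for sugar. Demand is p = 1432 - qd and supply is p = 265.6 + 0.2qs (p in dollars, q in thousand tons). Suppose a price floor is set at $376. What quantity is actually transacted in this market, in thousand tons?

972

Rearranging demand gives qd = 1432 - p; rearranging supply gives qs = 5p - 1328. Without the control the market clears where 1432 - p = 5p - 1328, i.e. p* = 460 and q* = 972.
Since 376 is below p* = 460, the floor does not bind and the free-market outcome prevails.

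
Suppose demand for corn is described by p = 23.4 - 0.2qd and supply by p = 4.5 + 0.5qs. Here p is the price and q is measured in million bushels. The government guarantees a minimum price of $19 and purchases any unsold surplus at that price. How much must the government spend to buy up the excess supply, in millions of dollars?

Rearranging demand gives qd = 117 - 5p; rearranging supply gives qs = 2p - 9. Equilibrium: 117 - 5p = 2p - 9, so 126 = 7p and p* = 18, q* = 27.
Because the floor (19) lies above the market-clearing price, it is binding.
At p = 19: qd = 117 - 5·19 = 22 and qs = 2·19 - 9 = 29.
Surplus = qs - qd = 7.
Government expenditure = surplus × support price = 7 × 19 = 133.

133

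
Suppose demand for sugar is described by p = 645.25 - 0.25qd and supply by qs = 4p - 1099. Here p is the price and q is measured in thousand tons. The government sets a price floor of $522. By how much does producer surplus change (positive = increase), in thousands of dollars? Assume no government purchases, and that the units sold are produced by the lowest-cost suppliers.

Rearranging demand gives qd = 2581 - 4p. Equilibrium: 2581 - 4p = 4p - 1099, so 3680 = 8p and p* = 460, q* = 741.
The floor of 522 is above the equilibrium price 460, so it binds.
At p = 522: qd = 2581 - 4·522 = 493 and qs = 4·522 - 1099 = 989.
Producer surplus without the control is ½ · (460 - 274.75) · 741 = 68635.125.
With the floor, 493 units are sold at 522. The supply price at q = 493 is 398, so PS = ½ · [(522 - 274.75) + (522 - 398)] · 493 = 91513.125.
Change in producer surplus = 91513.125 - 68635.125 = 22878.

22878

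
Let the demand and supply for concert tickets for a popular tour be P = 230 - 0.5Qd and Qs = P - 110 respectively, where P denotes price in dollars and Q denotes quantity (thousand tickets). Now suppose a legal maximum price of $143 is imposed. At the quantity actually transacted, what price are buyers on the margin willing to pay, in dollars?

Rearranging demand gives Qd = 460 - 2P. Without the control the market clears where 460 - 2P = P - 110, i.e. P* = 190 and Q* = 80.
The ceiling of 143 is below the equilibrium price 190, so it binds.
At P = 143: Qd = 460 - 2·143 = 174 and Qs = 143 - 110 = 33.
Only 33 units reach the market. On the demand curve, the marginal buyer's willingness to pay at Q = 33 is (460 - 33)/2 = 213.5.

213.5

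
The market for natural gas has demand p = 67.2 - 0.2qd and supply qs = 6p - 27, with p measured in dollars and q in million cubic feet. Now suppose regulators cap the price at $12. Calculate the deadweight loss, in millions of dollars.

2910.6

Rearranging demand gives qd = 336 - 5p. Without the control the market clears where 336 - 5p = 6p - 27, i.e. p* = 33 and q* = 171.
Since 12 < 33, the ceiling is binding.
At p = 12: qd = 336 - 5·12 = 276 and qs = 6·12 - 27 = 45.
Quantity traded falls to 45. At q = 45 the demand price is (336 - 45)/5 = 58.2 and the supply price is (27 + 45)/6 = 12.
Deadweight loss = ½ · (58.2 - 12) · (171 - 45) = ½ · 46.2 · 126 = 2910.6.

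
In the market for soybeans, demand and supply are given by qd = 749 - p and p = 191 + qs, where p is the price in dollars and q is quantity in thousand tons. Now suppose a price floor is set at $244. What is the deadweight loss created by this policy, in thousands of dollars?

0

Rearranging supply gives qs = p - 191. In a free market, 749 - p = p - 191 gives the equilibrium p* = 470, q* = 279.
The floor of 244 is below the equilibrium price 470, so it is not binding; the market clears at p* = 470, q* = 279.
Since the control does not bind, no trades are prevented and deadweight loss is zero.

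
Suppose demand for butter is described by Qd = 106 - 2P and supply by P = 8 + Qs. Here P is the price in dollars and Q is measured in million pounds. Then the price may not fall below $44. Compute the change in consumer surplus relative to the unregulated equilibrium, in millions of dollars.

-144

Rearranging supply gives Qs = P - 8. Setting quantity demanded equal to quantity supplied, 106 - 2P = P - 8, gives P* = 38 and Q* = 30.
The floor of 44 is above the equilibrium price 38, so it binds.
At P = 44: Qd = 106 - 2·44 = 18 and Qs = 44 - 8 = 36.
Consumer surplus without the control is ½ · (53 - 38) · 30 = 225.
With the floor, consumers buy 18 units at 44, so CS = ½ · (53 - 44) · 18 = 81.
Change in consumer surplus = 81 - 225 = -144.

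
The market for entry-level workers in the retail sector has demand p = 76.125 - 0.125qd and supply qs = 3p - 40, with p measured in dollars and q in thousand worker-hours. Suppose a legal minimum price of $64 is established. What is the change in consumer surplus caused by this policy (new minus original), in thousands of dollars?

Rearranging demand gives qd = 609 - 8p. In a free market, 609 - 8p = 3p - 40 gives the equilibrium p* = 59, q* = 137.
Since 64 > 59, the floor is binding.
At p = 64: qd = 609 - 8·64 = 97 and qs = 3·64 - 40 = 152.
Consumer surplus without the control is ½ · (76.125 - 59) · 137 = 1173.0625.
With the floor, consumers buy 97 units at 64, so CS = ½ · (76.125 - 64) · 97 = 588.0625.
Change in consumer surplus = 588.0625 - 1173.0625 = -585.

-585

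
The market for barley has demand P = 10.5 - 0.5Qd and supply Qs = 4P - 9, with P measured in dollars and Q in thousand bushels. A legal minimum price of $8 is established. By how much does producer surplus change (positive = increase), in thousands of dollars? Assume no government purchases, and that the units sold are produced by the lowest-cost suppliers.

Rearranging demand gives Qd = 21 - 2P. Without the control the market clears where 21 - 2P = 4P - 9, i.e. P* = 5 and Q* = 11.
The floor of 8 is above the equilibrium price 5, so it binds.
At P = 8: Qd = 21 - 2·8 = 5 and Qs = 4·8 - 9 = 23.
Producer surplus without the control is ½ · (5 - 2.25) · 11 = 15.125.
With the floor, 5 units are sold at 8. The supply price at Q = 5 is 3.5, so PS = ½ · [(8 - 2.25) + (8 - 3.5)] · 5 = 25.625.
Change in producer surplus = 25.625 - 15.125 = 10.5.

10.5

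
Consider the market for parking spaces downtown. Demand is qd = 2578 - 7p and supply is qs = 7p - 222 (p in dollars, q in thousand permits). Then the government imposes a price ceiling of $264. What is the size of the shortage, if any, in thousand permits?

Setting quantity demanded equal to quantity supplied, 2578 - 7p = 7p - 222, gives p* = 200 and q* = 1178.
The ceiling of 264 is above the equilibrium price 200, so it is not binding; the market clears at p* = 200, q* = 1178.
Since the control does not bind, there is no shortage.

0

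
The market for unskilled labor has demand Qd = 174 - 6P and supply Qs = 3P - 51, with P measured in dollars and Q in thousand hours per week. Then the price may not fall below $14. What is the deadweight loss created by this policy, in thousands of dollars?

0

Equilibrium: 174 - 6P = 3P - 51, so 225 = 9P and P* = 25, Q* = 24.
The floor of 14 is below the equilibrium price 25, so it is not binding; the market clears at P* = 25, Q* = 24.
Since the control does not bind, no trades are prevented and deadweight loss is zero.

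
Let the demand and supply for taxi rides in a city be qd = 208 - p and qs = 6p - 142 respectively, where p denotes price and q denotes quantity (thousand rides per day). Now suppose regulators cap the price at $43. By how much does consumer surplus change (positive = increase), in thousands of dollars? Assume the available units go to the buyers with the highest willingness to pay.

-70

Equilibrium: 208 - p = 6p - 142, so 350 = 7p and p* = 50, q* = 158.
Since 43 < 50, the ceiling is binding.
At p = 43: qd = 208 - 43 = 165 and qs = 6·43 - 142 = 116.
Consumer surplus without the control is ½ · (208 - 50) · 158 = 12482.
With the ceiling, 116 units are sold at 43 (assume they go to the highest-value buyers). The demand price at q = 116 is 92, so CS = ½ · [(208 - 43) + (92 - 43)] · 116 = 12412.
Change in consumer surplus = 12412 - 12482 = -70.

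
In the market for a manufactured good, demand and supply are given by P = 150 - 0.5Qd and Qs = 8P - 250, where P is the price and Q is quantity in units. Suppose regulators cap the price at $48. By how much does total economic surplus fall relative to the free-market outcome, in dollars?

980

Rearranging demand gives Qd = 300 - 2P. Setting quantity demanded equal to quantity supplied, 300 - 2P = 8P - 250, gives P* = 55 and Q* = 190.
The ceiling of 48 is below the equilibrium price 55, so it binds.
At P = 48: Qd = 300 - 2·48 = 204 and Qs = 8·48 - 250 = 134.
Quantity traded falls to 134. At Q = 134 the demand price is (300 - 134)/2 = 83 and the supply price is (250 + 134)/8 = 48.
Deadweight loss = ½ · (83 - 48) · (190 - 134) = ½ · 35 · 56 = 980.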